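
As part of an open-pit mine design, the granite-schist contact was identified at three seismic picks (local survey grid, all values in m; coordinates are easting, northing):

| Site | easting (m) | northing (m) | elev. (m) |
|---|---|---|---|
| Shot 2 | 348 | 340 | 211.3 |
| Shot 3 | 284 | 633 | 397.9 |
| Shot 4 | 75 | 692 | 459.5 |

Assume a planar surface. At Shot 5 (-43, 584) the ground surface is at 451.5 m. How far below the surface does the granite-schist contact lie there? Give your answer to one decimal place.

Let the plane be z = a·easting + b·northing + c.
Shot 3−Shot 2: −64a + 293b = 186.6;  Shot 4−Shot 2: −273a + 352b = 248.2.
Solving gives a = −0.12251, b = 0.61010.
Then c = 211.3 − a·348 − b·340 = 46.50.
At (-43, 584): z_contact = 5.27 + 356.30 + 46.50 = 408.06 m.
Depth below ground = 451.5 − 408.06 = 43.4 m.

43.4 m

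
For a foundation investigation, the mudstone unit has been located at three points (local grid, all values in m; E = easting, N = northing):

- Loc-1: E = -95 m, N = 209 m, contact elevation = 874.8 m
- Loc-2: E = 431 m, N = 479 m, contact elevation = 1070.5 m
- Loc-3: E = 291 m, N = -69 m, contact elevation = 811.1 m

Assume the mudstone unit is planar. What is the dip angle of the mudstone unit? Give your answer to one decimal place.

Two edge vectors: Loc-1→Loc-2 = (526, 270, 195.7), Loc-1→Loc-3 = (386, -278, -63.7).
Normal n = (Loc-1→Loc-2) × (Loc-1→Loc-3) = (37205.6, 109046.4, -250448).
So ∂z/∂E = −n_x/n_z = 0.14856 and ∂z/∂N = −n_y/n_z = 0.43541.
Gradient magnitude |∇z| = √(a² + b²) = √(0.02207 + 0.18958) = 0.46005.
True dip = arctan(0.46005) = 24.7°, dipping toward SSW (azimuth ≈ 199°).

24.7°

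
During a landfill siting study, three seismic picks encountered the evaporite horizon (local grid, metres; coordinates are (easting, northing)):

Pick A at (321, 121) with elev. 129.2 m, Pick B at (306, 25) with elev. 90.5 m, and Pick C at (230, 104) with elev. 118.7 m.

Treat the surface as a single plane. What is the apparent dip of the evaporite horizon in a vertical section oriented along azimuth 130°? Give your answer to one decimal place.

12.6°

Let the plane be z = a·E + b·N + c.
Pick B−Pick A: −15a − 96b = −38.7;  Pick C−Pick A: −91a − 17b = −10.5.
Solving gives a = 0.04128, b = 0.39667.
Unit vector along 130° is (sin 130°, cos 130°) = (0.7660, -0.6428).
Slope in that direction = a·(0.7660) + b·(-0.6428) = −0.22336.
Apparent dip = arctan|0.22336| = 12.6° (true dip is 21.7°, so apparent ≤ true as expected).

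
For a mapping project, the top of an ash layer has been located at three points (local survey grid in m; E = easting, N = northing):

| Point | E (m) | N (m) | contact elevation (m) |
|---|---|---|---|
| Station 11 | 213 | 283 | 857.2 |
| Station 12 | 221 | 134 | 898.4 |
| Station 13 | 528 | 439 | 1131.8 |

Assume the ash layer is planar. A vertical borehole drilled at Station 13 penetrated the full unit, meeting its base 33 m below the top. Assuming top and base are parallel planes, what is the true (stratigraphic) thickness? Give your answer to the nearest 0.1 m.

23.2 m

Two edge vectors: Station 11→Station 12 = (8, -149, 41.2), Station 11→Station 13 = (315, 156, 274.6).
Normal n = (Station 11→Station 12) × (Station 11→Station 13) = (-47342.6, 10781.2, 48183).
So ∂z/∂E = −n_x/n_z = 0.98256 and ∂z/∂N = −n_y/n_z = −0.22376.
|∇z| = √(a²+b²) = 1.00771, so dip δ = arctan(1.00771) = 45.22°.
True thickness = vertical thickness × cos δ = 33 × cos 45.22° = 23.2 m.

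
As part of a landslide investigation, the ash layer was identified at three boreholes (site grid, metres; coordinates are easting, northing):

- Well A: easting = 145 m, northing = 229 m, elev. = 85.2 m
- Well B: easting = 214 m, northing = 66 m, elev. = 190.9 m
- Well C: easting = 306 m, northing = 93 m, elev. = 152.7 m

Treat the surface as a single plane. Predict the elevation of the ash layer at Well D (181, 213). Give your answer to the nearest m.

90 m

Let the plane be z = a·easting + b·northing + c.
Well B−Well A: 69a − 163b = 105.7;  Well C−Well A: 161a − 136b = 67.5.
Solving gives a = −0.20005, b = −0.73315.
Then c = 85.2 − a·145 − b·229 = 282.10.
At (181, 213): z = −36.2 − 156.2 + 282.10 = 89.7 m.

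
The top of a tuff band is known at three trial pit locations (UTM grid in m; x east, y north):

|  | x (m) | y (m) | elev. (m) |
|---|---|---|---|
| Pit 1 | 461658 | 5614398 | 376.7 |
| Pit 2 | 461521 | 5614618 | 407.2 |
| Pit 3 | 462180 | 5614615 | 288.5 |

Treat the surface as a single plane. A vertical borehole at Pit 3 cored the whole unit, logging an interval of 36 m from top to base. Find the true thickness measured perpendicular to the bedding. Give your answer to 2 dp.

35.42 m

Let the plane be z = a·x + b·y + c.
Pit 2−Pit 1: −137a + 220b = 30.5;  Pit 3−Pit 1: 522a + 217b = −88.2.
Solving gives a = −0.18000, b = 0.02655.
|∇z| = √(a²+b²) = 0.18195, so dip δ = arctan(0.18195) = 10.31°.
True thickness = vertical thickness × cos δ = 36 × cos 10.31° = 35.42 m.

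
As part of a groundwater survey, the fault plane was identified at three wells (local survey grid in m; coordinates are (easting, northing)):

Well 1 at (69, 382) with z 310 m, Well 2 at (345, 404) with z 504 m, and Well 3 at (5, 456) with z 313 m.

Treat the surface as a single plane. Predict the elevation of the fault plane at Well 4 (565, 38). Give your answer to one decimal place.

426.0 m

Two edge vectors: Well 1→Well 2 = (276, 22, 194), Well 1→Well 3 = (-64, 74, 3).
Normal n = (Well 1→Well 2) × (Well 1→Well 3) = (-14290, -13244, 21832).
So ∂z/∂E = −n_x/n_z = 0.65454 and ∂z/∂N = −n_y/n_z = 0.60663.
Intercept c from Well 1: 310 − 45.16 − 231.73 = 33.10.
At (565, 38): z = 369.8 + 23.1 + 33.10 = 426.0 m.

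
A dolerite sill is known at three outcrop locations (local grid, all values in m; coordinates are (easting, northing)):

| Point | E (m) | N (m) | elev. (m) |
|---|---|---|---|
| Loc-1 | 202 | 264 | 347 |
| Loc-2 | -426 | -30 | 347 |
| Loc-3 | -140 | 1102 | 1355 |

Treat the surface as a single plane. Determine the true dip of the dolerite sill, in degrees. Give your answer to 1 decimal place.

48.1°

Let the plane be z = a·E + b·N + c.
Loc-2−Loc-1: −628a − 294b = 0;  Loc-3−Loc-1: −342a + 838b = 1008.
Solving gives a = −0.47279, b = 1.00991.
Gradient magnitude |∇z| = √(a² + b²) = √(0.22353 + 1.01992) = 1.11510.
True dip = arctan(1.11510) = 48.1°, dipping toward SSE (azimuth ≈ 155°).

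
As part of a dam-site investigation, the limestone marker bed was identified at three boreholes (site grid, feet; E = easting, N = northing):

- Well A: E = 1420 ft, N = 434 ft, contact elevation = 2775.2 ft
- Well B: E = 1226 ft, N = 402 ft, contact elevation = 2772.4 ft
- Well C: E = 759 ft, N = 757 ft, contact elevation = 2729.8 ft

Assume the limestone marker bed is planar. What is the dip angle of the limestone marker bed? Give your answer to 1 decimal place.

Let the plane be z = a·E + b·N + c.
Well B−Well A: −194a − 32b = −2.8;  Well C−Well A: −661a + 323b = −45.4.
Solving gives a = 0.02812, b = −0.08300.
Gradient magnitude |∇z| = √(a² + b²) = √(0.00079 + 0.00689) = 0.08764.
True dip = arctan(0.08764) = 5.0°, dipping toward NNW (azimuth ≈ 341°).

5.0°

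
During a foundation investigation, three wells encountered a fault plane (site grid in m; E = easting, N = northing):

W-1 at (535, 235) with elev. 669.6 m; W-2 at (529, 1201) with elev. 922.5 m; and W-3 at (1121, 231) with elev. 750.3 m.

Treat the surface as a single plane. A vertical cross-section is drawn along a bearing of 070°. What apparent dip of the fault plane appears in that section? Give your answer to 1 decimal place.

Let the plane be z = a·E + b·N + c.
W-2−W-1: −6a + 966b = 252.9;  W-3−W-1: 586a − 4b = 80.7.
Solving gives a = 0.13951, b = 0.26267.
Unit vector along 070° is (sin 70°, cos 70°) = (0.9397, 0.3420).
Slope in that direction = a·(0.9397) + b·(0.3420) = 0.22093.
Apparent dip = arctan|0.22093| = 12.5° (true dip is 16.6°, so apparent ≤ true as expected).

12.5°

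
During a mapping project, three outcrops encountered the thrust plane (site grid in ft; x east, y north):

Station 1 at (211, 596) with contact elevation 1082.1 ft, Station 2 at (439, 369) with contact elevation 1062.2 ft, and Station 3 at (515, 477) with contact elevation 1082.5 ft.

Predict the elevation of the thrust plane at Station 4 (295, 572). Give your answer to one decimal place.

Two edge vectors: Station 1→Station 2 = (228, -227, -19.9), Station 1→Station 3 = (304, -119, 0.4).
Normal n = (Station 1→Station 2) × (Station 1→Station 3) = (-2458.9, -6140.8, 41876).
So ∂z/∂x = −n_x/n_z = 0.05872 and ∂z/∂y = −n_y/n_z = 0.14664.
Intercept c from Station 1: 1082.1 − 12.39 − 87.40 = 982.31.
At (295, 572): z = 17.3 + 83.9 + 982.31 = 1083.5 ft.

1083.5 ft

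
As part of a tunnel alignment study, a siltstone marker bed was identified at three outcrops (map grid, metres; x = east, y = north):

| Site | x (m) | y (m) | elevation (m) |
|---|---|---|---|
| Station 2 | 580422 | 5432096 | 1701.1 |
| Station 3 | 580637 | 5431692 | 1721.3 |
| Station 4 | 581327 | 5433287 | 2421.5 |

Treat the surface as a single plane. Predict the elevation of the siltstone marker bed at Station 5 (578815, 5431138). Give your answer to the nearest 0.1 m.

676.1 m

Let the plane be z = a·x + b·y + c.
Station 3−Station 2: 215a − 404b = 20.2;  Station 4−Station 2: 905a + 1191b = 720.4.
Solving gives a = 0.506848002, b = 0.219733466.
Then c = 1701.1 − a·580422 − b·5432096 = −1486097.91.
At (578815, 5431138): z = 293371.2 + 1193402.8 − 1486097.91 = 676.1 m.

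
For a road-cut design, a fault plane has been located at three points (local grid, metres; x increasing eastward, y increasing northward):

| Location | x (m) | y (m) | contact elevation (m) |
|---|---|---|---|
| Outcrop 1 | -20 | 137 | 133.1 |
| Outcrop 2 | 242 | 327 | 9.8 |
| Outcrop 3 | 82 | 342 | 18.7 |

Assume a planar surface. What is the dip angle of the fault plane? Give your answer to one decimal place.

Two edge vectors: Outcrop 1→Outcrop 2 = (262, 190, -123.3), Outcrop 1→Outcrop 3 = (102, 205, -114.4).
Normal n = (Outcrop 1→Outcrop 2) × (Outcrop 1→Outcrop 3) = (3540.5, 17396.2, 34330).
So ∂z/∂x = −n_x/n_z = −0.10313 and ∂z/∂y = −n_y/n_z = −0.50673.
Gradient magnitude |∇z| = √(a² + b²) = √(0.01064 + 0.25678) = 0.51712.
True dip = arctan(0.51712) = 27.3°, dipping toward NNE (azimuth ≈ 012°).

27.3°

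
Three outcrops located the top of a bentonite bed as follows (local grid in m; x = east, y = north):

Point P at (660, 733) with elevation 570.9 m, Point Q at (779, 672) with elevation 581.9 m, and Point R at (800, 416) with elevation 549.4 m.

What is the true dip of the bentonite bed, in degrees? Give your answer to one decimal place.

Let the plane be z = a·x + b·y + c.
Point Q−Point P: 119a − 61b = 11;  Point R−Point P: 140a − 317b = −21.5.
Solving gives a = 0.16443, b = 0.14044.
Gradient magnitude |∇z| = √(a² + b²) = √(0.02704 + 0.01972) = 0.21624.
True dip = arctan(0.21624) = 12.2°, dipping toward SW (azimuth ≈ 229°).

12.2°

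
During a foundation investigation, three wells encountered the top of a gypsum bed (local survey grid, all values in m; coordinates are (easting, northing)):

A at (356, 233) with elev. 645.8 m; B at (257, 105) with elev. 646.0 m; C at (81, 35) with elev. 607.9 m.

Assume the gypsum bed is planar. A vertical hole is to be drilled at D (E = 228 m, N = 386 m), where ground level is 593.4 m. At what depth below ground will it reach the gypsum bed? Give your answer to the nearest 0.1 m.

25.1 m

Two edge vectors: A→B = (-99, -128, 0.2), A→C = (-275, -198, -37.9).
Normal n = (A→B) × (A→C) = (4890.8, -3807.1, -15598).
So ∂z/∂E = −n_x/n_z = 0.31355 and ∂z/∂N = −n_y/n_z = −0.24408.
Intercept c from A: 645.8 − 111.62 + 56.87 = 591.04.
At (228, 386): z_contact = 71.49 − 94.21 + 591.04 = 568.32 m.
Depth below ground = 593.4 − 568.32 = 25.1 m.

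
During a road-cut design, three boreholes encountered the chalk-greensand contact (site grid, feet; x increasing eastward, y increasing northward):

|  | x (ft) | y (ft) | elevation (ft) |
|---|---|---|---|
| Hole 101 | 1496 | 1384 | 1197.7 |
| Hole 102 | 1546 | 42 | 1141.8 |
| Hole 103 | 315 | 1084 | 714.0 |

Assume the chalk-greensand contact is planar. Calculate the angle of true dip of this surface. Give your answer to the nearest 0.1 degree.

21.8°

Two edge vectors: Hole 101→Hole 102 = (50, -1342, -55.9), Hole 101→Hole 103 = (-1181, -300, -483.7).
Normal n = (Hole 101→Hole 102) × (Hole 101→Hole 103) = (632355.4, 90202.9, -1599902).
So ∂z/∂x = −n_x/n_z = 0.39525 and ∂z/∂y = −n_y/n_z = 0.05638.
Gradient magnitude |∇z| = √(a² + b²) = √(0.15622 + 0.00318) = 0.39925.
True dip = arctan(0.39925) = 21.8°, dipping toward W (azimuth ≈ 262°).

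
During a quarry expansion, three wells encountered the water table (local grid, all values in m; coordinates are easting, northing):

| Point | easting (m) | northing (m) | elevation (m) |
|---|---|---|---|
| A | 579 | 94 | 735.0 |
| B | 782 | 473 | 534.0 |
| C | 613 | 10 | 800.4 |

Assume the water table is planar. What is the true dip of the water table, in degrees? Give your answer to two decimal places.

35.82°

Let the plane be z = a·easting + b·northing + c.
B−A: 203a + 379b = −201;  C−A: 34a − 84b = 65.4.
Solving gives a = 0.26397, b = −0.67173.
Gradient magnitude |∇z| = √(a² + b²) = √(0.06968 + 0.45122) = 0.72173.
True dip = arctan(0.72173) = 35.82°, dipping toward NNW (azimuth ≈ 339°).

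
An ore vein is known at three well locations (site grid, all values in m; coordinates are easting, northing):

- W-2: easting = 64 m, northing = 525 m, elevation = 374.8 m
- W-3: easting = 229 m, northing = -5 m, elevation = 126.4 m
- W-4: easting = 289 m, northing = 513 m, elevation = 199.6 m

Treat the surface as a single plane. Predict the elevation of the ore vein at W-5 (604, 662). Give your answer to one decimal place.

Two edge vectors: W-2→W-3 = (165, -530, -248.4), W-2→W-4 = (225, -12, -175.2).
Normal n = (W-2→W-3) × (W-2→W-4) = (89875.2, -26982, 117270).
So ∂z/∂easting = −n_x/n_z = −0.76640 and ∂z/∂northing = −n_y/n_z = 0.23008.
Intercept c from W-2: 374.8 + 49.05 − 120.79 = 303.05.
At (604, 662): z = −462.9 + 152.3 + 303.05 = -7.5 m.

-7.5 m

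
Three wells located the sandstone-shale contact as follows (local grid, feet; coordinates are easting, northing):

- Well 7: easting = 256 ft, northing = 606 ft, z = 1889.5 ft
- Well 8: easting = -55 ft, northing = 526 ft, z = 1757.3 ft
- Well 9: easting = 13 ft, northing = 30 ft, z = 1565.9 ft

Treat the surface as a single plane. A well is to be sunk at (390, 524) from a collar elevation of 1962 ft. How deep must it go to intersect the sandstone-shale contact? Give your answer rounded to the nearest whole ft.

Let the plane be z = a·easting + b·northing + c.
Well 8−Well 7: −311a − 80b = −132.2;  Well 9−Well 7: −243a − 576b = −323.6.
Solving gives a = 0.31472, b = 0.42903.
Then c = 1889.5 − a·256 − b·606 = 1548.94.
At (390, 524): z_contact = 122.7 + 224.8 + 1548.94 = 1896.5 ft.
Depth below ground = 1962 − 1896.5 = 66 ft.

66 ft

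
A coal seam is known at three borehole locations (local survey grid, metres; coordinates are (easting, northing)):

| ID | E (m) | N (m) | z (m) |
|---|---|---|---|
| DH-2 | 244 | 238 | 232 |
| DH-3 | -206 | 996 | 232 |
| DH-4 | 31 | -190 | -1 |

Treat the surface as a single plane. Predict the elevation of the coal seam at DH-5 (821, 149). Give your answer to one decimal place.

Two edge vectors: DH-2→DH-3 = (-450, 758, 0), DH-2→DH-4 = (-213, -428, -233).
Normal n = (DH-2→DH-3) × (DH-2→DH-4) = (-176614, -104850, 354054).
So ∂z/∂E = −n_x/n_z = 0.49883 and ∂z/∂N = −n_y/n_z = 0.29614.
Intercept c from DH-2: 232 − 121.72 − 70.48 = 39.80.
At (821, 149): z = 409.5 + 44.1 + 39.80 = 493.5 m.

493.5 m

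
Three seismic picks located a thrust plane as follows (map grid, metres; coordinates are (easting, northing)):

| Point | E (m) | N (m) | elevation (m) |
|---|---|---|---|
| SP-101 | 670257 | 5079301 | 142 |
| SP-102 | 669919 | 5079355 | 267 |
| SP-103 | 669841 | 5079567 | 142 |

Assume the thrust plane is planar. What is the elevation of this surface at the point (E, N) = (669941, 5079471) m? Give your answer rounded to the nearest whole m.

Let the plane be z = a·E + b·N + c.
SP-102−SP-101: −338a + 54b = 125;  SP-103−SP-101: −416a + 266b = 0.
Solving gives a = −0.49300160, b = −0.77101002.
Then c = 142 − a·670257 − b·5079301 = 4246771.76.
At (669941, 5079471): z = −330282.0 − 3916323.1 + 4246771.76 = 166.7 m.

167 m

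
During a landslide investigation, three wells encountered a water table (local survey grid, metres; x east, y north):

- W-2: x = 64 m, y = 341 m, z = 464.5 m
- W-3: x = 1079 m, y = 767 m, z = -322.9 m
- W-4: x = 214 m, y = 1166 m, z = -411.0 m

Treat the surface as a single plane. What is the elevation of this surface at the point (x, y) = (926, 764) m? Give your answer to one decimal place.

-265.2 m

Let the plane be z = a·x + b·y + c.
W-3−W-2: 1015a + 426b = −787.4;  W-4−W-2: 150a + 825b = −875.5.
Solving gives a = −0.357661, b = −0.996183.
Then c = 464.5 − a·64 − b·341 = 827.09.
At (926, 764): z = −331.2 − 761.1 + 827.09 = -265.2 m.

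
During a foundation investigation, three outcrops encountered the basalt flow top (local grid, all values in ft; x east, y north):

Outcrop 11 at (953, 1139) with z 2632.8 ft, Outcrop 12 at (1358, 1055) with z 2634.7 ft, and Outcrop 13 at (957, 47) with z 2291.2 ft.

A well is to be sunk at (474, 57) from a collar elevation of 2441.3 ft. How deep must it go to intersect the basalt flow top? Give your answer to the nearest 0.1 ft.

Two edge vectors: Outcrop 11→Outcrop 12 = (405, -84, 1.9), Outcrop 11→Outcrop 13 = (4, -1092, -341.6).
Normal n = (Outcrop 11→Outcrop 12) × (Outcrop 11→Outcrop 13) = (30769.2, 138355.6, -441924).
So ∂z/∂x = −n_x/n_z = 0.069626 and ∂z/∂y = −n_y/n_z = 0.313076.
Intercept c from Outcrop 11: 2632.8 − 66.35 − 356.59 = 2209.85.
At (474, 57): z_contact = 33.00 + 17.85 + 2209.85 = 2260.70 ft.
Depth below ground = 2441.3 − 2260.70 = 180.6 ft.

180.6 ft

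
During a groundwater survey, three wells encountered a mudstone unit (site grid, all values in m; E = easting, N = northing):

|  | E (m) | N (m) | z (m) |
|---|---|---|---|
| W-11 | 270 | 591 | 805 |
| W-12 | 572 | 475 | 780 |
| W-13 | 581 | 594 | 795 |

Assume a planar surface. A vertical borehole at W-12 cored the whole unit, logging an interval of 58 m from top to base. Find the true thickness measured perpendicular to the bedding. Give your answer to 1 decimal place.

57.5 m

Let the plane be z = a·E + b·N + c.
W-12−W-11: 302a − 116b = −25;  W-13−W-11: 311a + 3b = −10.
Solving gives a = −0.03339, b = 0.12858.
|∇z| = √(a²+b²) = 0.13284, so dip δ = arctan(0.13284) = 7.57°.
True thickness = vertical thickness × cos δ = 58 × cos 7.57° = 57.5 m.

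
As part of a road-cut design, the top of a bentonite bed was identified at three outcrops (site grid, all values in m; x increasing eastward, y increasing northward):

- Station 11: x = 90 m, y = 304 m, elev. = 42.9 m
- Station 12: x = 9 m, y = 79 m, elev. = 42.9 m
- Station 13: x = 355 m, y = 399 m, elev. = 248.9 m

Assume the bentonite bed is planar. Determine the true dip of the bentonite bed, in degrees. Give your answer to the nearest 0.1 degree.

Let the plane be z = a·x + b·y + c.
Station 12−Station 11: −81a − 225b = 0;  Station 13−Station 11: 265a + 95b = 206.
Solving gives a = 0.89255, b = −0.32132.
Gradient magnitude |∇z| = √(a² + b²) = √(0.79664 + 0.10324) = 0.94862.
True dip = arctan(0.94862) = 43.5°, dipping toward WNW (azimuth ≈ 290°).

43.5°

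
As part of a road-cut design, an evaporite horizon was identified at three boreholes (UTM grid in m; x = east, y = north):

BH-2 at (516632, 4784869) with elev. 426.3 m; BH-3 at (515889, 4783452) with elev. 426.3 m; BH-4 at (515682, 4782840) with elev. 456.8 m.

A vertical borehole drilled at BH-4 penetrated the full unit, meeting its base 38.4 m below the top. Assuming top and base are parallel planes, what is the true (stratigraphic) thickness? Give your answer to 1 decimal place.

Two edge vectors: BH-2→BH-3 = (-743, -1417, 0), BH-2→BH-4 = (-950, -2029, 30.5).
Normal n = (BH-2→BH-3) × (BH-2→BH-4) = (-43218.5, 22661.5, 161397).
So ∂z/∂x = −n_x/n_z = 0.26778 and ∂z/∂y = −n_y/n_z = −0.14041.
|∇z| = √(a²+b²) = 0.30236, so dip δ = arctan(0.30236) = 16.82°.
True thickness = vertical thickness × cos δ = 38.4 × cos 16.82° = 36.8 m.

36.8 m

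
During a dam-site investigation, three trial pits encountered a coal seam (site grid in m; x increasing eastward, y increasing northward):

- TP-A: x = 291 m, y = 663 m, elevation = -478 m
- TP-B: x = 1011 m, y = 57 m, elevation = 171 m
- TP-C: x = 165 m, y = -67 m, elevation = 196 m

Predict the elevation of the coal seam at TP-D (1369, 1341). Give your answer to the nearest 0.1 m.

-999.7 m

Let the plane be z = a·x + b·y + c.
TP-B−TP-A: 720a − 606b = 649;  TP-C−TP-A: −126a − 730b = 674.
Solving gives a = 0.108523, b = −0.942019.
Then c = -478 − a·291 − b·663 = 114.98.
At (1369, 1341): z = 148.6 − 1263.2 + 114.98 = -999.7 m.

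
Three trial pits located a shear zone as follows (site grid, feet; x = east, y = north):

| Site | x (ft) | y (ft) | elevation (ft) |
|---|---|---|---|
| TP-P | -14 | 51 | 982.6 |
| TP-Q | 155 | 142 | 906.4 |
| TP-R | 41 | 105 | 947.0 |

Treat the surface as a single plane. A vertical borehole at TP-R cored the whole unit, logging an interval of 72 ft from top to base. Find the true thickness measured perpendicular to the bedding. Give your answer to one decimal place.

64.6 ft

Two edge vectors: TP-P→TP-Q = (169, 91, -76.2), TP-P→TP-R = (55, 54, -35.6).
Normal n = (TP-P→TP-Q) × (TP-P→TP-R) = (875.2, 1825.4, 4121).
So ∂z/∂x = −n_x/n_z = −0.21238 and ∂z/∂y = −n_y/n_z = −0.44295.
|∇z| = √(a²+b²) = 0.49123, so dip δ = arctan(0.49123) = 26.16°.
True thickness = vertical thickness × cos δ = 72 × cos 26.16° = 64.6 ft.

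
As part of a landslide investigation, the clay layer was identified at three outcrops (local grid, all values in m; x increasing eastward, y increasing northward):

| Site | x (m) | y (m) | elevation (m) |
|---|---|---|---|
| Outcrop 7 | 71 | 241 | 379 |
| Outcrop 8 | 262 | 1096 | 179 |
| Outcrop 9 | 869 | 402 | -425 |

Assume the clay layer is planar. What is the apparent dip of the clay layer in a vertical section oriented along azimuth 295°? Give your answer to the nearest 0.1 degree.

Two edge vectors: Outcrop 7→Outcrop 8 = (191, 855, -200), Outcrop 7→Outcrop 9 = (798, 161, -804).
Normal n = (Outcrop 7→Outcrop 8) × (Outcrop 7→Outcrop 9) = (-655220, -6036, -651539).
So ∂z/∂x = −n_x/n_z = −1.00565 and ∂z/∂y = −n_y/n_z = −0.00926.
Unit vector along 295° is (sin 295°, cos 295°) = (-0.9063, 0.4226).
Slope in that direction = a·(-0.9063) + b·(0.4226) = 0.90751.
Apparent dip = arctan|0.90751| = 42.2° (true dip is 45.2°, so apparent ≤ true as expected).

42.2°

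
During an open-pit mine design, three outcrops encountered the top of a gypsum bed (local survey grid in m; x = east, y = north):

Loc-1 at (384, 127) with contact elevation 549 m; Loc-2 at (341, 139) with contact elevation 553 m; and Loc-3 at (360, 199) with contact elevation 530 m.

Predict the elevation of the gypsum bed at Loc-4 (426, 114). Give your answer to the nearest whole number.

546 m

Two edge vectors: Loc-1→Loc-2 = (-43, 12, 4), Loc-1→Loc-3 = (-24, 72, -19).
Normal n = (Loc-1→Loc-2) × (Loc-1→Loc-3) = (-516, -913, -2808).
So ∂z/∂x = −n_x/n_z = −0.18376 and ∂z/∂y = −n_y/n_z = −0.32514.
Intercept c from Loc-1: 549 + 70.56 + 41.29 = 660.86.
At (426, 114): z = −78.3 − 37.1 + 660.86 = 545.5 m.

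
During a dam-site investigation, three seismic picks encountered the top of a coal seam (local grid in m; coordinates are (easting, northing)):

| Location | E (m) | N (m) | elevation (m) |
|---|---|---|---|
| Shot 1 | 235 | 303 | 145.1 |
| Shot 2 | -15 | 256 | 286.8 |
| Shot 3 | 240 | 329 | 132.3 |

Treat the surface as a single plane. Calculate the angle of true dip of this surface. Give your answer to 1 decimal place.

32.3°

Let the plane be z = a·E + b·N + c.
Shot 2−Shot 1: −250a − 47b = 141.7;  Shot 3−Shot 1: 5a + 26b = −12.8.
Solving gives a = −0.49204, b = −0.39769.
Gradient magnitude |∇z| = √(a² + b²) = √(0.24210 + 0.15815) = 0.63266.
True dip = arctan(0.63266) = 32.3°, dipping toward NE (azimuth ≈ 051°).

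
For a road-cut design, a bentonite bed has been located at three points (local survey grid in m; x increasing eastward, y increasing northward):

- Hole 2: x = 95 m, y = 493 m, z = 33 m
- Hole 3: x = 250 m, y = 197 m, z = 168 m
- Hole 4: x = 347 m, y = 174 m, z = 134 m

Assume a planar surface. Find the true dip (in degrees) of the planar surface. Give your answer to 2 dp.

Let the plane be z = a·x + b·y + c.
Hole 3−Hole 2: 155a − 296b = 135;  Hole 4−Hole 2: 252a − 319b = 101.
Solving gives a = −0.52368, b = −0.73031.
Gradient magnitude |∇z| = √(a² + b²) = √(0.27424 + 0.53335) = 0.89866.
True dip = arctan(0.89866) = 41.94°, dipping toward NE (azimuth ≈ 036°).

41.94°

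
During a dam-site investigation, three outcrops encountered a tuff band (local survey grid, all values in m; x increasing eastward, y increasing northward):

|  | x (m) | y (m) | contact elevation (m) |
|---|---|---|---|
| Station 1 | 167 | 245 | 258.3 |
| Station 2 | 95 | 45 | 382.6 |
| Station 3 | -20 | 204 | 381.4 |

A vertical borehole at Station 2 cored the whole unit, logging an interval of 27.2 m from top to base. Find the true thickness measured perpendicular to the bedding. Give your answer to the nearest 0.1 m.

Let the plane be z = a·x + b·y + c.
Station 2−Station 1: −72a − 200b = 124.3;  Station 3−Station 1: −187a − 41b = 123.1.
Solving gives a = −0.56676, b = −0.41747.
|∇z| = √(a²+b²) = 0.70391, so dip δ = arctan(0.70391) = 35.14°.
True thickness = vertical thickness × cos δ = 27.2 × cos 35.14° = 22.2 m.

22.2 m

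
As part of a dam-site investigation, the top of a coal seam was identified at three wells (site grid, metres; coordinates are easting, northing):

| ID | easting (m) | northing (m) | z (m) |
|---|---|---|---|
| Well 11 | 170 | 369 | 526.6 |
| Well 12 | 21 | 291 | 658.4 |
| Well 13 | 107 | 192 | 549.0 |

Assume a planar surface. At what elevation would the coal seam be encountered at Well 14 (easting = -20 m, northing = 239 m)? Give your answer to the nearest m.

688 m

Let the plane be z = a·easting + b·northing + c.
Well 12−Well 11: −149a − 78b = 131.8;  Well 13−Well 11: −63a − 177b = 22.4.
Solving gives a = −1.00570, b = 0.23141.
Then c = 526.6 − a·170 − b·369 = 612.18.
At (-20, 239): z = 20.1 + 55.3 + 612.18 = 687.6 m.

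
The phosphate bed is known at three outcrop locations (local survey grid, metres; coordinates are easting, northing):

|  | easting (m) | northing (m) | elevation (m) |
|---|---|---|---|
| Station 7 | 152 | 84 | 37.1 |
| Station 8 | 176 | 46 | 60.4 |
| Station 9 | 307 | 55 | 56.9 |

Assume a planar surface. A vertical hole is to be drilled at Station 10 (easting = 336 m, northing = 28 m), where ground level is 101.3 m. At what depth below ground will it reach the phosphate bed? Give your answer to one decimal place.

27.7 m

Let the plane be z = a·easting + b·northing + c.
Station 8−Station 7: 24a − 38b = 23.3;  Station 9−Station 7: 155a − 29b = 19.8.
Solving gives a = 0.01477, b = −0.60383.
Then c = 37.1 − a·152 − b·84 = 85.58.
At (336, 28): z_contact = 4.96 − 16.91 + 85.58 = 73.63 m.
Depth below ground = 101.3 − 73.63 = 27.7 m.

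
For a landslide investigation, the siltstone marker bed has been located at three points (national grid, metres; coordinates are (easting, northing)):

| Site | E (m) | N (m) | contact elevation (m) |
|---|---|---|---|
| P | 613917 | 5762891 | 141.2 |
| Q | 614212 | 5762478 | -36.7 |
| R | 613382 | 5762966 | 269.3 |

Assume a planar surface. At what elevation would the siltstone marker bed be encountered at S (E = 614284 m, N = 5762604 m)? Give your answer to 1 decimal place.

Let the plane be z = a·E + b·N + c.
Q−P: 295a − 413b = −177.9;  R−P: −535a + 75b = 128.1.
Solving gives a = −0.198978021, b = 0.288623447.
Then c = 141.2 − a·613917 − b·5762891 = −1541008.28.
At (614284, 5762604): z = −122229.0 + 1663222.6 − 1541008.28 = -14.7 m.

-14.7 m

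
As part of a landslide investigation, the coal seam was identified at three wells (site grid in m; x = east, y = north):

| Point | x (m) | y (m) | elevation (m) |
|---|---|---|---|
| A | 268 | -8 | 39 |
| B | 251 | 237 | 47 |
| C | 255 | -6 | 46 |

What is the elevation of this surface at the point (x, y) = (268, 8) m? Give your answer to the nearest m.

39 m

Let the plane be z = a·x + b·y + c.
B−A: −17a + 245b = 8;  C−A: −13a + 2b = 7.
Solving gives a = −0.53919, b = −0.00476.
Then c = 39 − a·268 − b·-8 = 183.47.
At (268, 8): z = −144.5 − 0.0 + 183.47 = 38.9 m.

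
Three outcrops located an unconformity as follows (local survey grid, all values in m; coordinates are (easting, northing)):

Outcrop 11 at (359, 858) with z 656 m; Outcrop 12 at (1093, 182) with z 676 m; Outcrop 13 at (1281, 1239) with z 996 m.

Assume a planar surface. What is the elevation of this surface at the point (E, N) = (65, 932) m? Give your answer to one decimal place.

Two edge vectors: Outcrop 11→Outcrop 12 = (734, -676, 20), Outcrop 11→Outcrop 13 = (922, 381, 340).
Normal n = (Outcrop 11→Outcrop 12) × (Outcrop 11→Outcrop 13) = (-237460, -231120, 902926).
So ∂z/∂E = −n_x/n_z = 0.262989 and ∂z/∂N = −n_y/n_z = 0.255968.
Intercept c from Outcrop 11: 656 − 94.41 − 219.62 = 341.97.
At (65, 932): z = 17.1 + 238.6 + 341.97 = 597.6 m.

597.6 m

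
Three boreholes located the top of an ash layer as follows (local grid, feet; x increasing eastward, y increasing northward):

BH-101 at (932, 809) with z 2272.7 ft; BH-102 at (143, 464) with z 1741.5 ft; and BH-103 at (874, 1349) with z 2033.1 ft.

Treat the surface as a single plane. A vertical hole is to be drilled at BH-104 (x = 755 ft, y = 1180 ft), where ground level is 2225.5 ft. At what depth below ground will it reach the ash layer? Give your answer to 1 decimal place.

231.0 ft

Two edge vectors: BH-101→BH-102 = (-789, -345, -531.2), BH-101→BH-103 = (-58, 540, -239.6).
Normal n = (BH-101→BH-102) × (BH-101→BH-103) = (369510, -158234.8, -446070).
So ∂z/∂x = −n_x/n_z = 0.828368 and ∂z/∂y = −n_y/n_z = −0.354731.
Intercept c from BH-101: 2272.7 − 772.04 + 286.98 = 1787.64.
At (755, 1180): z_contact = 625.42 − 418.58 + 1787.64 = 1994.47 ft.
Depth below ground = 2225.5 − 1994.47 = 231.0 ft.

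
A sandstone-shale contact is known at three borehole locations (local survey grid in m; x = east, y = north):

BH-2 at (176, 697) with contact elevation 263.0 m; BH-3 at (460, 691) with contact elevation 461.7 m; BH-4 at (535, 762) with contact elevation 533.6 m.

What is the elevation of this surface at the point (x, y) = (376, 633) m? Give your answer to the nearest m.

Let the plane be z = a·x + b·y + c.
BH-3−BH-2: 284a − 6b = 198.7;  BH-4−BH-2: 359a + 65b = 270.6.
Solving gives a = 0.70530, b = 0.26764.
Then c = 263 − a·176 − b·697 = −47.68.
At (376, 633): z = 265.2 + 169.4 − 47.68 = 386.9 m.

387 m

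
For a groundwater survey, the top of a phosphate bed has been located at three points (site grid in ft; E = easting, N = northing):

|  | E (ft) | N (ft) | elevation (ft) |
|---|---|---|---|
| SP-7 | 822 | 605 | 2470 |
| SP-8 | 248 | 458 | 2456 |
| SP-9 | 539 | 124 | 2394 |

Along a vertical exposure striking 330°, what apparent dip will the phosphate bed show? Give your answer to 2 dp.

Two edge vectors: SP-7→SP-8 = (-574, -147, -14), SP-7→SP-9 = (-283, -481, -76).
Normal n = (SP-7→SP-8) × (SP-7→SP-9) = (4438, -39662, 234493).
So ∂z/∂E = −n_x/n_z = −0.01893 and ∂z/∂N = −n_y/n_z = 0.16914.
Unit vector along 330° is (sin 330°, cos 330°) = (-0.5000, 0.8660).
Slope in that direction = a·(-0.5000) + b·(0.8660) = 0.15594.
Apparent dip = arctan|0.15594| = 8.86° (true dip is 9.7°, so apparent ≤ true as expected).

8.86°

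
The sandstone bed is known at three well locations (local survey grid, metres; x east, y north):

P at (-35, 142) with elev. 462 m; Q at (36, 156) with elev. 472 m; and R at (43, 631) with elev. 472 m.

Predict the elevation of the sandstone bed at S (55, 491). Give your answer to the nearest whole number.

Let the plane be z = a·x + b·y + c.
Q−P: 71a + 14b = 10;  R−P: 78a + 489b = 10.
Solving gives a = 0.14126, b = −0.00208.
Then c = 462 − a·-35 − b·142 = 467.24.
At (55, 491): z = 7.8 − 1.0 + 467.24 = 474.0 m.

474 m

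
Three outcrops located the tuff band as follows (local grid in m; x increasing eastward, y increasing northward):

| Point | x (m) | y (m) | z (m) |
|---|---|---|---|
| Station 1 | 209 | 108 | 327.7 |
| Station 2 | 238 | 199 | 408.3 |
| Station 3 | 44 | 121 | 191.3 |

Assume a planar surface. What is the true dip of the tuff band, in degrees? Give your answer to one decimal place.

Two edge vectors: Station 1→Station 2 = (29, 91, 80.6), Station 1→Station 3 = (-165, 13, -136.4).
Normal n = (Station 1→Station 2) × (Station 1→Station 3) = (-13460.2, -9343.4, 15392).
So ∂z/∂x = −n_x/n_z = 0.87449 and ∂z/∂y = −n_y/n_z = 0.60703.
Gradient magnitude |∇z| = √(a² + b²) = √(0.76474 + 0.36848) = 1.06453.
True dip = arctan(1.06453) = 46.8°, dipping toward SW (azimuth ≈ 235°).

46.8°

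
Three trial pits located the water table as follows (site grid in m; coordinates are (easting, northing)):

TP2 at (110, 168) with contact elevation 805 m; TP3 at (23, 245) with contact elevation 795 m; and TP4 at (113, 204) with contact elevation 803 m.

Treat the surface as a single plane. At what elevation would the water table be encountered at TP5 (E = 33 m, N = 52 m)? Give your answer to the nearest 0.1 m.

Let the plane be z = a·E + b·N + c.
TP3−TP2: −87a + 77b = −10;  TP4−TP2: 3a + 36b = −2.
Solving gives a = 0.06125, b = −0.06066.
Then c = 805 − a·110 − b·168 = 808.45.
At (33, 52): z = 2.0 − 3.2 + 808.45 = 807.3 m.

807.3 m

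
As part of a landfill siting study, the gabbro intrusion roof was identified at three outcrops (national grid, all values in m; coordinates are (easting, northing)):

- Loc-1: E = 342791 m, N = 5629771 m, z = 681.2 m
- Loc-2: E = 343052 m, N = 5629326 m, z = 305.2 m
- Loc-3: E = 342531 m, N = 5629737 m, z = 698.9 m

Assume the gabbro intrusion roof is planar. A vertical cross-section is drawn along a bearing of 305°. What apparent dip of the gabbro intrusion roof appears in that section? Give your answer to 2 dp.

Let the plane be z = a·E + b·N + c.
Loc-2−Loc-1: 261a − 445b = −376;  Loc-3−Loc-1: −260a − 34b = 17.7.
Solving gives a = −0.16585, b = 0.74767.
Unit vector along 305° is (sin 305°, cos 305°) = (-0.8192, 0.5736).
Slope in that direction = a·(-0.8192) + b·(0.5736) = 0.56470.
Apparent dip = arctan|0.56470| = 29.45° (true dip is 37.4°, so apparent ≤ true as expected).

29.45°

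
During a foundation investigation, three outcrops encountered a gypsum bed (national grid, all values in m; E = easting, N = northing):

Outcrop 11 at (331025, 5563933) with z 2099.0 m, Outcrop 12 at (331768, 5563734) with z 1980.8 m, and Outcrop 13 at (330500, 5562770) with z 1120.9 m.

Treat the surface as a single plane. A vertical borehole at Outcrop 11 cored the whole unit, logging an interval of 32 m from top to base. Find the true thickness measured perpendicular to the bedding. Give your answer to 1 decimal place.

24.8 m

Two edge vectors: Outcrop 11→Outcrop 12 = (743, -199, -118.2), Outcrop 11→Outcrop 13 = (-525, -1163, -978.1).
Normal n = (Outcrop 11→Outcrop 12) × (Outcrop 11→Outcrop 13) = (57175.3, 788783.3, -968584).
So ∂z/∂E = −n_x/n_z = 0.05903 and ∂z/∂N = −n_y/n_z = 0.81437.
|∇z| = √(a²+b²) = 0.81650, so dip δ = arctan(0.81650) = 39.23°.
True thickness = vertical thickness × cos δ = 32 × cos 39.23° = 24.8 m.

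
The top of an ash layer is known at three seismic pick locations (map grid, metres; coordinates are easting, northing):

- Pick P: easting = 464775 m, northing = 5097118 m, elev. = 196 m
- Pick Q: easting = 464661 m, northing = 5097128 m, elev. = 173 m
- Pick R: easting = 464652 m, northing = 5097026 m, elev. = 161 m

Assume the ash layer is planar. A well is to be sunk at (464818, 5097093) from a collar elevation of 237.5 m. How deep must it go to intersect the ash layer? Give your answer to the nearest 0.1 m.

34.9 m

Let the plane be z = a·easting + b·northing + c.
Pick Q−Pick P: −114a + 10b = −23;  Pick R−Pick P: −123a − 92b = −35.
Solving gives a = 0.210445469, b = 0.099078341.
Then c = 196 − a·464775 − b·5097118 = −602627.79.
At (464818, 5097093): z_contact = 97818.84 + 505011.52 − 602627.79 = 202.57 m.
Depth below ground = 237.5 − 202.57 = 34.9 m.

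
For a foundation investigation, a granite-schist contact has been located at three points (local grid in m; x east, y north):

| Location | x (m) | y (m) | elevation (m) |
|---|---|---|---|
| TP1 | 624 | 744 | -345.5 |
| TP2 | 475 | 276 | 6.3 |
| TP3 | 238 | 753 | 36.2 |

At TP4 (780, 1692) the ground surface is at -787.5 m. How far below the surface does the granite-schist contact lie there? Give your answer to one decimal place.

Let the plane be z = a·x + b·y + c.
TP2−TP1: −149a − 468b = 351.8;  TP3−TP1: −386a + 9b = 381.7.
Solving gives a = −0.998971, b = −0.433661.
Then c = -345.5 − a·624 − b·744 = 600.50.
At (780, 1692): z_contact = −779.20 − 733.75 + 600.50 = -912.45 m.
Depth below ground = -787.5 − (-912.45) = 124.9 m.

124.9 m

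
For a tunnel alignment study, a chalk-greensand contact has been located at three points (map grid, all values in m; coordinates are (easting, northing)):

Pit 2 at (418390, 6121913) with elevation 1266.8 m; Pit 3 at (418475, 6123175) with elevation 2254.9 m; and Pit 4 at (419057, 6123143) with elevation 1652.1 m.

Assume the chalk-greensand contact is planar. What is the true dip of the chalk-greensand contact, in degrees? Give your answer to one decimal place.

Let the plane be z = a·E + b·N + c.
Pit 3−Pit 2: 85a + 1262b = 988.1;  Pit 4−Pit 2: 667a + 1230b = 385.3.
Solving gives a = −0.98903, b = 0.84958.
Gradient magnitude |∇z| = √(a² + b²) = √(0.97817 + 0.72178) = 1.30382.
True dip = arctan(1.30382) = 52.5°, dipping toward SE (azimuth ≈ 131°).

52.5°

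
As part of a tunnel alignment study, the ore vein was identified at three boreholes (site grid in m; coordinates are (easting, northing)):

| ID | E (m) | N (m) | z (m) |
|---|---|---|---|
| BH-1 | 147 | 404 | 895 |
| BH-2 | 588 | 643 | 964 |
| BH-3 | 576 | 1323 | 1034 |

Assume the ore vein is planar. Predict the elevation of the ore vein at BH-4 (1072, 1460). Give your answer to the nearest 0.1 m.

1097.8 m

Two edge vectors: BH-1→BH-2 = (441, 239, 69), BH-1→BH-3 = (429, 919, 139).
Normal n = (BH-1→BH-2) × (BH-1→BH-3) = (-30190, -31698, 302748).
So ∂z/∂E = −n_x/n_z = 0.099720 and ∂z/∂N = −n_y/n_z = 0.104701.
Intercept c from BH-1: 895 − 14.66 − 42.30 = 838.04.
At (1072, 1460): z = 106.9 + 152.9 + 838.04 = 1097.8 m.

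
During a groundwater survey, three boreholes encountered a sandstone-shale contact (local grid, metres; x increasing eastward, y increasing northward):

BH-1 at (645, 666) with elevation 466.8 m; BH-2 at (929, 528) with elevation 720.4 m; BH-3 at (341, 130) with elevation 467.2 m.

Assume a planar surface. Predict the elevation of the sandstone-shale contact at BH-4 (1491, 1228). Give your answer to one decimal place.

Two edge vectors: BH-1→BH-2 = (284, -138, 253.6), BH-1→BH-3 = (-304, -536, 0.4).
Normal n = (BH-1→BH-2) × (BH-1→BH-3) = (135874.4, -77208, -194176).
So ∂z/∂x = −n_x/n_z = 0.699749 and ∂z/∂y = −n_y/n_z = −0.397619.
Intercept c from BH-1: 466.8 − 451.34 + 264.81 = 280.28.
At (1491, 1228): z = 1043.3 − 488.3 + 280.28 = 835.3 m.

835.3 m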